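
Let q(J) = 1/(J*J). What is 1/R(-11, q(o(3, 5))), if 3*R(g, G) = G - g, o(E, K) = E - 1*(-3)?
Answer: 108/397 ≈ 0.27204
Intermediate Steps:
o(E, K) = 3 + E (o(E, K) = E + 3 = 3 + E)
q(J) = J⁻²
R(g, G) = -g/3 + G/3 (R(g, G) = (G - g)/3 = -g/3 + G/3)
1/R(-11, q(o(3, 5))) = 1/(-⅓*(-11) + 1/(3*(3 + 3)²)) = 1/(11/3 + (⅓)/6²) = 1/(11/3 + (⅓)*(1/36)) = 1/(11/3 + 1/108) = 1/(397/108) = 108/397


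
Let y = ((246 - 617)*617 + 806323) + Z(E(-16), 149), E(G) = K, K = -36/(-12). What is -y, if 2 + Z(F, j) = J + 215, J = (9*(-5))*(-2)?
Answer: -577719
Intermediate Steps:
K = 3 (K = -36*(-1/12) = 3)
E(G) = 3
J = 90 (J = -45*(-2) = 90)
Z(F, j) = 303 (Z(F, j) = -2 + (90 + 215) = -2 + 305 = 303)
y = 577719 (y = ((246 - 617)*617 + 806323) + 303 = (-371*617 + 806323) + 303 = (-228907 + 806323) + 303 = 577416 + 303 = 577719)
-y = -1*577719 = -577719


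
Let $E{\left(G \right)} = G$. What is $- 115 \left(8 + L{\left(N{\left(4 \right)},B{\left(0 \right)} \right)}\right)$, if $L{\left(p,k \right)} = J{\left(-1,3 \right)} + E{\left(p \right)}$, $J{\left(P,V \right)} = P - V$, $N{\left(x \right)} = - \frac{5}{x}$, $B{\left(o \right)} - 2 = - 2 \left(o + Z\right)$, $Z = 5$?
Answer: $- \frac{1265}{4} \approx -316.25$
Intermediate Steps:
$B{\left(o \right)} = -8 - 2 o$ ($B{\left(o \right)} = 2 - 2 \left(o + 5\right) = 2 - 2 \left(5 + o\right) = 2 - \left(10 + 2 o\right) = -8 - 2 o$)
$L{\left(p,k \right)} = -4 + p$ ($L{\left(p,k \right)} = \left(-1 - 3\right) + p = -4 + p$)
$- 115 \left(8 + L{\left(N{\left(4 \right)},B{\left(0 \right)} \right)}\right) = - 115 \left(8 - \left(4 + \frac{5}{4}\right)\right) = - 115 \left(8 - \frac{21}{4}\right) = \left(-115\right) \frac{11}{4} = - \frac{1265}{4}$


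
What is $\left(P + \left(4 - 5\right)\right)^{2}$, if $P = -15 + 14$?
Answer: $4$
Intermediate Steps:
$P = -1$
$\left(P + \left(4 - 5\right)\right)^{2} = \left(-1 + \left(4 - 5\right)\right)^{2} = \left(-1 - 1\right)^{2} = \left(-2\right)^{2} = 4$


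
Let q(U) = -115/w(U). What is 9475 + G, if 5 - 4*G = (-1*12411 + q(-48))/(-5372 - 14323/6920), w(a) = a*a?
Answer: 405949419662285/42841224576 ≈ 9475.7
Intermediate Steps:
w(a) = a²
q(U) = -115/U²
G = 28816804685/42841224576 (G = 5/4 - (-1*12411 - 115/(-48)²)/(4*(-5372 - 14323/6920)) = 5/4 - (-12411 - 115*1/2304)/(4*(-5372 - 14323*1/6920)) = 5/4 - (-12411 - 115/2304)/(4*(-5372 - 14323/6920)) = 5/4 - (-28595059)/(9216*(-37188563/6920)) = 5/4 - (-28595059)*(-6920)/(9216*37188563) = 5/4 - ¼*24734726035/10710306144 = 5/4 - 24734726035/42841224576 = 28816804685/42841224576 ≈ 0.67264)
9475 + G = 9475 + 28816804685/42841224576 = 405949419662285/42841224576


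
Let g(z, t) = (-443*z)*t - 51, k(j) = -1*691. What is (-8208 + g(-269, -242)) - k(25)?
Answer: -28845982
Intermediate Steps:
k(j) = -691
g(z, t) = -51 - 443*t*z (g(z, t) = -443*t*z - 51 = -51 - 443*t*z)
(-8208 + g(-269, -242)) - k(25) = (-8208 + (-51 - 443*(-242)*(-269))) - 1*(-691) = (-8208 + (-51 - 28838414)) + 691 = (-8208 - 28838465) + 691 = -28846673 + 691 = -28845982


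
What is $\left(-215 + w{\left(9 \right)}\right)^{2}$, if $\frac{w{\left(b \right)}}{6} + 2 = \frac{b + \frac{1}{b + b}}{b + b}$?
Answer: $\frac{146289025}{2916} \approx 50168.0$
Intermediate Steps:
$w{\left(b \right)} = -12 + \frac{3 \left(b + \frac{1}{2 b}\right)}{b}$ ($w{\left(b \right)} = -12 + 6 \frac{b + \frac{1}{b + b}}{b + b} = -12 + 6 \frac{b + \frac{1}{2 b}}{2 b} = -12 + \frac{3 \left(b + \frac{1}{2 b}\right)}{b}$)
$\left(-215 + w{\left(9 \right)}\right)^{2} = \left(-215 - \left(9 - \frac{3}{2 \cdot 81}\right)\right)^{2} = \left(-215 + \left(-9 + \frac{3}{2} \cdot \frac{1}{81}\right)\right)^{2} = \left(-215 + \left(-9 + \frac{1}{54}\right)\right)^{2} = \left(-215 - \frac{485}{54}\right)^{2} = \left(- \frac{12095}{54}\right)^{2} = \frac{146289025}{2916}$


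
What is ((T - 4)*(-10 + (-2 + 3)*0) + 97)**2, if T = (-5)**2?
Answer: 12769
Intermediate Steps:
T = 25
((T - 4)*(-10 + (-2 + 3)*0) + 97)**2 = ((25 - 4)*(-10 + (-2 + 3)*0) + 97)**2 = (21*(-10 + 1*0) + 97)**2 = (21*(-10 + 0) + 97)**2 = (21*(-10) + 97)**2 = (-210 + 97)**2 = (-113)**2 = 12769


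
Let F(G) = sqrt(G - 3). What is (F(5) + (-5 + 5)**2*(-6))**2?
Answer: 2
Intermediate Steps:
F(G) = sqrt(-3 + G)
(F(5) + (-5 + 5)**2*(-6))**2 = (sqrt(-3 + 5) + (-5 + 5)**2*(-6))**2 = (sqrt(2) + 0**2*(-6))**2 = (sqrt(2) + 0*(-6))**2 = (sqrt(2) + 0)**2 = (sqrt(2))**2 = 2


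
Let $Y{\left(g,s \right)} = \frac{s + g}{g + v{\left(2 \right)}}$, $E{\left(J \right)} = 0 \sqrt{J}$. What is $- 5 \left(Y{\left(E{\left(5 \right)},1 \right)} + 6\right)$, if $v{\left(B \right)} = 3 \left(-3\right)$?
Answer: $- \frac{265}{9} \approx -29.444$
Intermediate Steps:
$v{\left(B \right)} = -9$
$E{\left(J \right)} = 0$
$Y{\left(g,s \right)} = \frac{g + s}{-9 + g}$ ($Y{\left(g,s \right)} = \frac{s + g}{g - 9} = \frac{g + s}{-9 + g}$)
$- 5 \left(Y{\left(E{\left(5 \right)},1 \right)} + 6\right) = - 5 \left(\frac{0 + 1}{-9 + 0} + 6\right) = - 5 \left(\frac{1}{-9} \cdot 1 + 6\right) = - 5 \left(\left(- \frac{1}{9}\right) 1 + 6\right) = - 5 \left(- \frac{1}{9} + 6\right) = \left(-5\right) \frac{53}{9} = - \frac{265}{9}$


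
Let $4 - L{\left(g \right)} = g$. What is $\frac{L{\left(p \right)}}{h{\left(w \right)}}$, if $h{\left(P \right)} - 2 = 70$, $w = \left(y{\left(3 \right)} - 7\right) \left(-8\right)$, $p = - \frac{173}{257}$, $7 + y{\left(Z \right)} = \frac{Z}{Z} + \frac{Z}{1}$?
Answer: $\frac{1201}{18504} \approx 0.064905$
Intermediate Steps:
$y{\left(Z \right)} = -6 + Z$ ($y{\left(Z \right)} = -7 + \left(\frac{Z}{Z} + \frac{Z}{1}\right) = -7 + \left(1 + Z 1\right) = -7 + \left(1 + Z\right) = -6 + Z$)
$p = - \frac{173}{257}$ ($p = \left(-173\right) \frac{1}{257} = - \frac{173}{257} \approx -0.67315$)
$L{\left(g \right)} = 4 - g$
$w = 80$ ($w = \left(\left(-6 + 3\right) - 7\right) \left(-8\right) = \left(-3 - 7\right) \left(-8\right) = \left(-10\right) \left(-8\right) = 80$)
$h{\left(P \right)} = 72$ ($h{\left(P \right)} = 2 + 70 = 72$)
$\frac{L{\left(p \right)}}{h{\left(w \right)}} = \frac{4 - - \frac{173}{257}}{72} = \left(4 + \frac{173}{257}\right) \frac{1}{72} = \frac{1201}{257} \cdot \frac{1}{72} = \frac{1201}{18504}$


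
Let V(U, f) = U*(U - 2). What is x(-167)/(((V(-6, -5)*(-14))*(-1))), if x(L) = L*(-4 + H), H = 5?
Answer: -167/672 ≈ -0.24851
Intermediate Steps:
V(U, f) = U*(-2 + U)
x(L) = L (x(L) = L*(-4 + 5) = L*1 = L)
x(-167)/(((V(-6, -5)*(-14))*(-1))) = -167*(-1/(84*(-2 - 6))) = -167/((-6*(-8)*(-14))*(-1)) = -167/((48*(-14))*(-1)) = -167/((-672*(-1))) = -167/672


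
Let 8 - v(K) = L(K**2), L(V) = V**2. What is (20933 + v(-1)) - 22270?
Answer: -1330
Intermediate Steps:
v(K) = 8 - K**4 (v(K) = 8 - (K**2)**2 = 8 - K**4)
(20933 + v(-1)) - 22270 = (20933 + (8 - 1*(-1)**4)) - 22270 = (20933 + (8 - 1*1)) - 22270 = (20933 + (8 - 1)) - 22270 = (20933 + 7) - 22270 = 20940 - 22270 = -1330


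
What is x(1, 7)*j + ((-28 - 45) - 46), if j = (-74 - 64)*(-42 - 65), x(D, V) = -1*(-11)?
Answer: 162307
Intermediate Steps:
x(D, V) = 11
j = 14766 (j = -138*(-107) = 14766)
x(1, 7)*j + ((-28 - 45) - 46) = 11*14766 + ((-28 - 45) - 46) = 162426 + (-73 - 46) = 162426 - 119 = 162307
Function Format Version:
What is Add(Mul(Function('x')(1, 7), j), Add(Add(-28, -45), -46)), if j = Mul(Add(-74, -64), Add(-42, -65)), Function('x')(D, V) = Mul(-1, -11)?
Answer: 162307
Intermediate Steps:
Function('x')(D, V) = 11
j = 14766 (j = Mul(-138, -107) = 14766)
Add(Mul(Function('x')(1, 7), j), Add(Add(-28, -45), -46)) = Add(Mul(11, 14766), Add(Add(-28, -45), -46)) = Add(162426, Add(-73, -46)) = Add(162426, -119) = 162307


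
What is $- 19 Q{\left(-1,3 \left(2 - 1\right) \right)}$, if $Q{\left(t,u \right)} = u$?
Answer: $-57$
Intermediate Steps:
$- 19 Q{\left(-1,3 \left(2 - 1\right) \right)} = - 19 \cdot 3 \left(2 - 1\right) = - 19 \cdot 3 \cdot 1 = \left(-19\right) 3 = -57$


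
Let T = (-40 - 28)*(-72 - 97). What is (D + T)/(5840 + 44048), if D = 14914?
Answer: 13203/24944 ≈ 0.52931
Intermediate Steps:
T = 11492 (T = -68*(-169) = 11492)
(D + T)/(5840 + 44048) = (14914 + 11492)/(5840 + 44048) = 26406/49888 = 26406*(1/49888) = 13203/24944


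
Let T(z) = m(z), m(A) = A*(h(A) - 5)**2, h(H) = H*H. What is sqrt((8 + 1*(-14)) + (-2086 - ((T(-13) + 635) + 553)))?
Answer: 16*sqrt(1353) ≈ 588.53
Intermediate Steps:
h(H) = H**2
m(A) = A*(-5 + A**2)**2 (m(A) = A*(A**2 - 5)**2 = A*(-5 + A**2)**2)
T(z) = z*(-5 + z**2)**2
sqrt((8 + 1*(-14)) + (-2086 - ((T(-13) + 635) + 553))) = sqrt((8 + 1*(-14)) + (-2086 - ((-13*(-5 + (-13)**2)**2 + 635) + 553))) = sqrt((8 - 14) + (-2086 - ((-13*(-5 + 169)**2 + 635) + 553))) = sqrt(-6 + (-2086 - ((-13*164**2 + 635) + 553))) = sqrt(-6 + (-2086 - ((-13*26896 + 635) + 553))) = sqrt(-6 + (-2086 - ((-349648 + 635) + 553))) = sqrt(-6 + (-2086 - (-349013 + 553))) = sqrt(-6 + (-2086 - 1*(-348460))) = sqrt(-6 + (-2086 + 348460)) = sqrt(-6 + 346374) = sqrt(346368) = 16*sqrt(1353)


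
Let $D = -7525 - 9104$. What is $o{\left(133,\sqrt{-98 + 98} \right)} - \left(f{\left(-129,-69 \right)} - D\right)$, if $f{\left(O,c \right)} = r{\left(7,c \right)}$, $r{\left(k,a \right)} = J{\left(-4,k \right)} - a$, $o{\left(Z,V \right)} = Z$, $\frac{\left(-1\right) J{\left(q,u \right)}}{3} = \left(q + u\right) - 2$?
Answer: $-16562$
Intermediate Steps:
$J{\left(q,u \right)} = 6 - 3 q - 3 u$ ($J{\left(q,u \right)} = - 3 \left(\left(q + u\right) - 2\right) = - 3 \left(-2 + q + u\right) = 6 - 3 q - 3 u$)
$r{\left(k,a \right)} = 18 - a - 3 k$ ($r{\left(k,a \right)} = \left(6 - -12 - 3 k\right) - a = \left(6 + 12 - 3 k\right) - a = \left(18 - 3 k\right) - a = 18 - a - 3 k$)
$f{\left(O,c \right)} = -3 - c$ ($f{\left(O,c \right)} = 18 - c - 21 = -3 - c$)
$D = -16629$
$o{\left(133,\sqrt{-98 + 98} \right)} - \left(f{\left(-129,-69 \right)} - D\right) = 133 - \left(\left(-3 - -69\right) - -16629\right) = 133 - \left(\left(-3 + 69\right) + 16629\right) = 133 - \left(66 + 16629\right) = 133 - 16695 = -16562$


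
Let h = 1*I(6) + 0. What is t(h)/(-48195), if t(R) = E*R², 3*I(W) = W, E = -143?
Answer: 572/48195 ≈ 0.011868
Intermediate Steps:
I(W) = W/3
h = 2 (h = 1*((⅓)*6) + 0 = 1*2 + 0 = 2 + 0 = 2)
t(R) = -143*R²
t(h)/(-48195) = -143*2²/(-48195) = -143*4*(-1/48195) = -572*(-1/48195) = 572/48195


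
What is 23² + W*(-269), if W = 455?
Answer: -121866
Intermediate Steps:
23² + W*(-269) = 23² + 455*(-269) = 529 - 122395 = -121866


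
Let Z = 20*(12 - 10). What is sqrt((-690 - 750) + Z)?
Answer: 10*I*sqrt(14) ≈ 37.417*I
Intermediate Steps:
Z = 40 (Z = 20*2 = 40)
sqrt((-690 - 750) + Z) = sqrt((-690 - 750) + 40) = sqrt(-1440 + 40) = sqrt(-1400) = 10*I*sqrt(14)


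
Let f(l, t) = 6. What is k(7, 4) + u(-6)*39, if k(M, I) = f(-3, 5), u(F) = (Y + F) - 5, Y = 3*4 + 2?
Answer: 123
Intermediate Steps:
Y = 14 (Y = 12 + 2 = 14)
u(F) = 9 + F (u(F) = (14 + F) - 5 = 9 + F)
k(M, I) = 6
k(7, 4) + u(-6)*39 = 6 + (9 - 6)*39 = 6 + 3*39 = 6 + 117 = 123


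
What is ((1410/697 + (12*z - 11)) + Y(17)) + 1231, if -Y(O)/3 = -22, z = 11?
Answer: 989756/697 ≈ 1420.0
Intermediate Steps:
Y(O) = 66 (Y(O) = -3*(-22) = 66)
((1410/697 + (12*z - 11)) + Y(17)) + 1231 = ((1410/697 + (12*11 - 11)) + 66) + 1231 = ((1410*(1/697) + (132 - 11)) + 66) + 1231 = ((1410/697 + 121) + 66) + 1231 = (85747/697 + 66) + 1231 = 131749/697 + 1231 = 989756/697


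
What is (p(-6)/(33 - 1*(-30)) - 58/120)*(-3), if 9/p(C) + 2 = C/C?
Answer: 263/140 ≈ 1.8786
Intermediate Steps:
p(C) = -9 (p(C) = 9/(-2 + C/C) = 9/(-2 + 1) = 9/(-1) = 9*(-1) = -9)
(p(-6)/(33 - 1*(-30)) - 58/120)*(-3) = (-9/(33 - 1*(-30)) - 58/120)*(-3) = (-9/(33 + 30) - 58*1/120)*(-3) = (-9/63 - 29/60)*(-3) = (-9*1/63 - 29/60)*(-3) = (-⅐ - 29/60)*(-3) = -263/420*(-3) = 263/140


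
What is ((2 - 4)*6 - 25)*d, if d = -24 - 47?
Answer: 2627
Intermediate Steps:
d = -71
((2 - 4)*6 - 25)*d = ((2 - 4)*6 - 25)*(-71) = (-2*6 - 25)*(-71) = (-12 - 25)*(-71) = -37*(-71) = 2627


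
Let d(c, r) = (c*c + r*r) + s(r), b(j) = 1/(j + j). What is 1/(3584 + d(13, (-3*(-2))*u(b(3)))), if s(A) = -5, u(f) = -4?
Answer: 1/4324 ≈ 0.00023127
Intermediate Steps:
b(j) = 1/(2*j)
d(c, r) = -5 + c**2 + r**2 (d(c, r) = (c*c + r*r) - 5 = (c**2 + r**2) - 5 = -5 + c**2 + r**2)
1/(3584 + d(13, (-3*(-2))*u(b(3)))) = 1/(3584 + (-5 + 13**2 + (-3*(-2)*(-4))**2)) = 1/(3584 + (-5 + 169 + (6*(-4))**2)) = 1/(3584 + (-5 + 169 + (-24)**2)) = 1/(3584 + (-5 + 169 + 576)) = 1/(3584 + 740) = 1/4324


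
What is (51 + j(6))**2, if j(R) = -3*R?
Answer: 1089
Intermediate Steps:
(51 + j(6))**2 = (51 - 3*6)**2 = (51 - 18)**2 = 33**2 = 1089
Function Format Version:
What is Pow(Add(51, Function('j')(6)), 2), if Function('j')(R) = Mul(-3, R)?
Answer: 1089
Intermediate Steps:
Pow(Add(51, Function('j')(6)), 2) = Pow(Add(51, Mul(-3, 6)), 2) = Pow(Add(51, -18), 2) = Pow(33, 2) = 1089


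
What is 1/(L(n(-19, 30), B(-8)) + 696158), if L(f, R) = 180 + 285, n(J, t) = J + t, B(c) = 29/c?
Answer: 1/696623 ≈ 1.4355e-6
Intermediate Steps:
L(f, R) = 465
1/(L(n(-19, 30), B(-8)) + 696158) = 1/(465 + 696158) = 1/696623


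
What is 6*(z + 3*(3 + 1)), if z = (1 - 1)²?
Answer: 72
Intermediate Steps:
z = 0 (z = 0² = 0)
6*(z + 3*(3 + 1)) = 6*(0 + 3*(3 + 1)) = 6*(0 + 3*4) = 6*(0 + 12) = 6*12 = 72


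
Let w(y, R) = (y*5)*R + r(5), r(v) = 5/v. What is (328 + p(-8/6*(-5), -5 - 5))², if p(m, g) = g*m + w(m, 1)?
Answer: 786769/9 ≈ 87419.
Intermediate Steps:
w(y, R) = 1 + 5*R*y (w(y, R) = (y*5)*R + 5/5 = (5*y)*R + 5*(⅕) = 5*R*y + 1 = 1 + 5*R*y)
p(m, g) = 1 + 5*m + g*m (p(m, g) = g*m + (1 + 5*1*m) = g*m + (1 + 5*m) = 1 + 5*m + g*m)
(328 + p(-8/6*(-5), -5 - 5))² = (328 + (1 + 5*(-8/6*(-5)) + (-5 - 5)*(-8/6*(-5))))² = (328 + (1 + 5*(-8*⅙*(-5)) - 10*(-8*⅙)*(-5)))² = (328 + (1 + 5*(-4/3*(-5)) - (-40)*(-5)/3))² = (328 + (1 + 5*(20/3) - 10*20/3))² = (328 + (1 + 100/3 - 200/3))² = (328 - 97/3)² = (887/3)² = 786769/9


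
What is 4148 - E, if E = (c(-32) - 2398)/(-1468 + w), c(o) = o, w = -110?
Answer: 1090519/263 ≈ 4146.5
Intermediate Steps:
E = 405/263 (E = (-32 - 2398)/(-1468 - 110) = -2430/(-1578) = -2430*(-1/1578) = 405/263 ≈ 1.5399)
4148 - E = 4148 - 1*405/263 = 4148 - 405/263 = 1090519/263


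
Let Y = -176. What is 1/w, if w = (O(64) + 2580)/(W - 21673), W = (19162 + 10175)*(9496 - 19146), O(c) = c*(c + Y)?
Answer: 283123723/4588 ≈ 61710.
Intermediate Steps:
O(c) = c*(-176 + c) (O(c) = c*(c - 176) = c*(-176 + c))
W = -283102050 (W = 29337*(-9650) = -283102050)
w = 4588/283123723 (w = (64*(-176 + 64) + 2580)/(-283102050 - 21673) = (64*(-112) + 2580)/(-283123723) = (-7168 + 2580)*(-1/283123723) = -4588*(-1/283123723) = 4588/283123723 ≈ 1.6205e-5)
1/w = 1/(4588/283123723) = 283123723/4588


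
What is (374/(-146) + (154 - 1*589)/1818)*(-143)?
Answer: 17718701/44238 ≈ 400.53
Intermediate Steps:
(374/(-146) + (154 - 1*589)/1818)*(-143) = (374*(-1/146) + (154 - 589)*(1/1818))*(-143) = (-187/73 - 435*1/1818)*(-143) = (-187/73 - 145/606)*(-143) = -123907/44238*(-143) = 17718701/44238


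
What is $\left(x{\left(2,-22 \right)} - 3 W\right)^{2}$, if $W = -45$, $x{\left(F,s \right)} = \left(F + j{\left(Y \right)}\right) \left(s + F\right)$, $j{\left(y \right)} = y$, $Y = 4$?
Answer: $225$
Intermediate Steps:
$x{\left(F,s \right)} = \left(4 + F\right) \left(F + s\right)$ ($x{\left(F,s \right)} = \left(F + 4\right) \left(s + F\right) = \left(4 + F\right) \left(F + s\right)$)
$\left(x{\left(2,-22 \right)} - 3 W\right)^{2} = \left(\left(2^{2} + 4 \cdot 2 + 4 \left(-22\right) + 2 \left(-22\right)\right) - -135\right)^{2} = \left(\left(4 + 8 - 88 - 44\right) + 135\right)^{2} = \left(-120 + 135\right)^{2} = 15^{2} = 225$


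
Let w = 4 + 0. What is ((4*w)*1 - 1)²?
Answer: 225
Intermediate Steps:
w = 4
((4*w)*1 - 1)² = ((4*4)*1 - 1)² = (16*1 - 1)² = (16 - 1)² = 15² = 225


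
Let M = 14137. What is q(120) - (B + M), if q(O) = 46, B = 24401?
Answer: -38492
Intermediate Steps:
q(120) - (B + M) = 46 - (24401 + 14137) = 46 - 1*38538 = 46 - 38538 = -38492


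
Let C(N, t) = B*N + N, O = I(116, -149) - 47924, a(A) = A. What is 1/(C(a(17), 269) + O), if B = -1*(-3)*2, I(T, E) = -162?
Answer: -1/47967 ≈ -2.0848e-5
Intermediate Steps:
B = 6 (B = 3*2 = 6)
O = -48086 (O = -162 - 47924 = -48086)
C(N, t) = 7*N (C(N, t) = 6*N + N = 7*N)
1/(C(a(17), 269) + O) = 1/(7*17 - 48086) = 1/(119 - 48086) = 1/(-47967) = -1/47967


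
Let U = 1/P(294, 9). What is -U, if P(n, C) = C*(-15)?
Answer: 1/135 ≈ 0.0074074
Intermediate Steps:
P(n, C) = -15*C
U = -1/135 (U = 1/(-15*9) = 1/(-135) = -1/135 ≈ -0.0074074)
-U = -1*(-1/135) = 1/135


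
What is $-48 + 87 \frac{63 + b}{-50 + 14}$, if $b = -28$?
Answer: $- \frac{1591}{12} \approx -132.58$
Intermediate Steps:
$-48 + 87 \frac{63 + b}{-50 + 14} = -48 + 87 \frac{63 - 28}{-50 + 14} = -48 + 87 \frac{35}{-36} = -48 + 87 \cdot 35 \left(- \frac{1}{36}\right) = -48 + 87 \left(- \frac{35}{36}\right) = -48 - \frac{1015}{12} = - \frac{1591}{12}$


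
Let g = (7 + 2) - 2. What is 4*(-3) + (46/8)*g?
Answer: 113/4 ≈ 28.250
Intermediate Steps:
g = 7 (g = 9 - 2 = 7)
4*(-3) + (46/8)*g = 4*(-3) + (46/8)*7 = -12 + (46*(⅛))*7 = -12 + (23/4)*7 = -12 + 161/4 = 113/4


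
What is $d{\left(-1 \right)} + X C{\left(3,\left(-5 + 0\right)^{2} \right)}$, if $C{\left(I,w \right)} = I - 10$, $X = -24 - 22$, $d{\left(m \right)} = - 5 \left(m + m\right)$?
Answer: $332$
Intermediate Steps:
$d{\left(m \right)} = - 10 m$ ($d{\left(m \right)} = - 5 \cdot 2 m = - 10 m$)
$X = -46$ ($X = -24 - 22 = -46$)
$C{\left(I,w \right)} = -10 + I$ ($C{\left(I,w \right)} = I - 10 = -10 + I$)
$d{\left(-1 \right)} + X C{\left(3,\left(-5 + 0\right)^{2} \right)} = \left(-10\right) \left(-1\right) - 46 \left(-10 + 3\right) = 10 - -322 = 10 + 322 = 332$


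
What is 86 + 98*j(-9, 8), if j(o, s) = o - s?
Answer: -1580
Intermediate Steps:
86 + 98*j(-9, 8) = 86 + 98*(-9 - 1*8) = 86 + 98*(-9 - 8) = 86 + 98*(-17) = 86 - 1666 = -1580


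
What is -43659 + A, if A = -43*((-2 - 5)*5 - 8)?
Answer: -41810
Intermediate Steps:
A = 1849 (A = -43*(-7*5 - 8) = -43*(-35 - 8) = -43*(-43) = 1849)
-43659 + A = -43659 + 1849 = -41810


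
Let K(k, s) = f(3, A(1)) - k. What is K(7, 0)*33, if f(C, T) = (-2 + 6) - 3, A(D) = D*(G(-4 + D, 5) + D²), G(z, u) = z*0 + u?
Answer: -198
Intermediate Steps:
G(z, u) = u (G(z, u) = 0 + u = u)
A(D) = D*(5 + D²)
f(C, T) = 1 (f(C, T) = 4 - 3 = 1)
K(k, s) = 1 - k
K(7, 0)*33 = (1 - 1*7)*33 = (1 - 7)*33 = -6*33 = -198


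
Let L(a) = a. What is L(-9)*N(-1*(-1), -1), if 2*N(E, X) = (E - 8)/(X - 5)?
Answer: -21/4 ≈ -5.2500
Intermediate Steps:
N(E, X) = (-8 + E)/(2*(-5 + X)) (N(E, X) = ((E - 8)/(X - 5))/2 = ((-8 + E)/(-5 + X))/2 = (-8 + E)/(2*(-5 + X)))
L(-9)*N(-1*(-1), -1) = -9*(-8 - 1*(-1))/(2*(-5 - 1)) = -9*(-8 + 1)/(2*(-6)) = -9*(-1)*(-7)/(2*6) = -9*7/12 = -21/4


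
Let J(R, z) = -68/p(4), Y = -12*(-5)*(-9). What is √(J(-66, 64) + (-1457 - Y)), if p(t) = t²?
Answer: I*√3685/2 ≈ 30.352*I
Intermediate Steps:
Y = -540 (Y = 60*(-9) = -540)
J(R, z) = -17/4 (J(R, z) = -68/(4²) = -68/16 = -68*1/16 = -17/4)
√(J(-66, 64) + (-1457 - Y)) = √(-17/4 + (-1457 - 1*(-540))) = √(-17/4 + (-1457 + 540)) = √(-17/4 - 917) = √(-3685/4) = I*√3685/2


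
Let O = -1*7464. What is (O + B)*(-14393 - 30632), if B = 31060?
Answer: -1062409900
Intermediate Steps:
O = -7464
(O + B)*(-14393 - 30632) = (-7464 + 31060)*(-14393 - 30632) = 23596*(-45025) = -1062409900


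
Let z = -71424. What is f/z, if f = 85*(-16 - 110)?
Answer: 595/3968 ≈ 0.14995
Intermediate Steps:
f = -10710 (f = 85*(-126) = -10710)
f/z = -10710/(-71424) = -10710*(-1/71424) = 595/3968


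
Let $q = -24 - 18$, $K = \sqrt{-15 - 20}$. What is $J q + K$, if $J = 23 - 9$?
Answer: $-588 + i \sqrt{35} \approx -588.0 + 5.9161 i$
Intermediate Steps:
$J = 14$
$K = i \sqrt{35}$ ($K = \sqrt{-35} = i \sqrt{35} \approx 5.9161 i$)
$q = -42$ ($q = -24 - 18 = -42$)
$J q + K = 14 \left(-42\right) + i \sqrt{35} = -588 + i \sqrt{35}$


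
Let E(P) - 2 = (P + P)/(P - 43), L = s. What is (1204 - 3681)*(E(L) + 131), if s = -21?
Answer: -10594129/32 ≈ -3.3107e+5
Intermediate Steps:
L = -21
E(P) = 2 + 2*P/(-43 + P) (E(P) = 2 + (P + P)/(P - 43) = 2 + (2*P)/(-43 + P) = 2 + 2*P/(-43 + P))
(1204 - 3681)*(E(L) + 131) = (1204 - 3681)*(2*(-43 + 2*(-21))/(-43 - 21) + 131) = -2477*(2*(-43 - 42)/(-64) + 131) = -2477*(2*(-1/64)*(-85) + 131) = -2477*(85/32 + 131) = -2477*4277/32 = -10594129/32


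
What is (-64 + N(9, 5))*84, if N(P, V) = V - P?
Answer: -5712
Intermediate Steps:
(-64 + N(9, 5))*84 = (-64 + (5 - 1*9))*84 = (-64 + (5 - 9))*84 = (-64 - 4)*84 = -68*84 = -5712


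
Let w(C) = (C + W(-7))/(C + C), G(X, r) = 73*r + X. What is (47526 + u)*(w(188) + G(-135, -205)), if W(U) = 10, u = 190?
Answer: -33862864229/47 ≈ -7.2049e+8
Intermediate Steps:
G(X, r) = X + 73*r
w(C) = (10 + C)/(2*C) (w(C) = (C + 10)/(C + C) = (10 + C)/((2*C)) = (10 + C)*(1/(2*C)) = (10 + C)/(2*C))
(47526 + u)*(w(188) + G(-135, -205)) = (47526 + 190)*((½)*(10 + 188)/188 + (-135 + 73*(-205))) = 47716*((½)*(1/188)*198 + (-135 - 14965)) = 47716*(99/188 - 15100) = 47716*(-2838701/188) = -33862864229/47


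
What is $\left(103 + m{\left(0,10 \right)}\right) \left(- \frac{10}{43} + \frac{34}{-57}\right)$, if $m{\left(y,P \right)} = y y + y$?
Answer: $- \frac{209296}{2451} \approx -85.392$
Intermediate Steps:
$m{\left(y,P \right)} = y + y^{2}$ ($m{\left(y,P \right)} = y^{2} + y = y + y^{2}$)
$\left(103 + m{\left(0,10 \right)}\right) \left(- \frac{10}{43} + \frac{34}{-57}\right) = \left(103 + 0 \left(1 + 0\right)\right) \left(- \frac{10}{43} + \frac{34}{-57}\right) = \left(103 + 0 \cdot 1\right) \left(\left(-10\right) \frac{1}{43} + 34 \left(- \frac{1}{57}\right)\right) = \left(103 + 0\right) \left(- \frac{10}{43} - \frac{34}{57}\right) = 103 \left(- \frac{2032}{2451}\right) = - \frac{209296}{2451}$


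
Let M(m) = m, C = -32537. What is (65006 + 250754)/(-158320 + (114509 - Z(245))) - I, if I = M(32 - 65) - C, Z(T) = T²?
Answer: -843850276/25959 ≈ -32507.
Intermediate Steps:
I = 32504 (I = (32 - 65) - 1*(-32537) = -33 + 32537 = 32504)
(65006 + 250754)/(-158320 + (114509 - Z(245))) - I = (65006 + 250754)/(-158320 + (114509 - 1*245²)) - 1*32504 = 315760/(-158320 + (114509 - 1*60025)) - 32504 = 315760/(-158320 + (114509 - 60025)) - 32504 = 315760/(-158320 + 54484) - 32504 = 315760/(-103836) - 32504 = 315760*(-1/103836) - 32504 = -78940/25959 - 32504 = -843850276/25959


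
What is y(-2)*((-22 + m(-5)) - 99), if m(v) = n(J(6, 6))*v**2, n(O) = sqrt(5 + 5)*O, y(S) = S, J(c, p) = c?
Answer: 242 - 300*sqrt(10) ≈ -706.68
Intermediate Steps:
n(O) = O*sqrt(10) (n(O) = sqrt(10)*O = O*sqrt(10))
m(v) = 6*sqrt(10)*v**2 (m(v) = (6*sqrt(10))*v**2 = 6*sqrt(10)*v**2)
y(-2)*((-22 + m(-5)) - 99) = -2*((-22 + 6*sqrt(10)*(-5)**2) - 99) = -2*((-22 + 6*sqrt(10)*25) - 99) = -2*((-22 + 150*sqrt(10)) - 99) = -2*(-121 + 150*sqrt(10)) = 242 - 300*sqrt(10)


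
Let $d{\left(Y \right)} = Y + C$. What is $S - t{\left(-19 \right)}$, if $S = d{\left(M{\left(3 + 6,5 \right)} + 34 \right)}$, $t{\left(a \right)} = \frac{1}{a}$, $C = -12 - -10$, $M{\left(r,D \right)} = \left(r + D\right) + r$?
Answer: $\frac{1046}{19} \approx 55.053$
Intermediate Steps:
$M{\left(r,D \right)} = D + 2 r$ ($M{\left(r,D \right)} = \left(D + r\right) + r = D + 2 r$)
$C = -2$ ($C = -12 + 10 = -2$)
$d{\left(Y \right)} = -2 + Y$ ($d{\left(Y \right)} = Y - 2 = -2 + Y$)
$S = 55$ ($S = -2 + \left(\left(5 + 2 \left(3 + 6\right)\right) + 34\right) = -2 + \left(\left(5 + 2 \cdot 9\right) + 34\right) = -2 + \left(\left(5 + 18\right) + 34\right) = -2 + \left(23 + 34\right) = -2 + 57 = 55$)
$S - t{\left(-19 \right)} = 55 - \frac{1}{-19} = 55 - - \frac{1}{19} = 55 + \frac{1}{19} = \frac{1046}{19}$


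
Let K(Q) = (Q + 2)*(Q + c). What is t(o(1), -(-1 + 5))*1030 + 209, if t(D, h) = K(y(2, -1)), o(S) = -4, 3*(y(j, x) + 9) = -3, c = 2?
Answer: 66129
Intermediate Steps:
y(j, x) = -10 (y(j, x) = -9 + (⅓)*(-3) = -9 - 1 = -10)
K(Q) = (2 + Q)² (K(Q) = (Q + 2)*(Q + 2) = (2 + Q)*(2 + Q) = (2 + Q)²)
t(D, h) = 64 (t(D, h) = 4 + (-10)² + 4*(-10) = 4 + 100 - 40 = 64)
t(o(1), -(-1 + 5))*1030 + 209 = 64*1030 + 209 = 65920 + 209 = 66129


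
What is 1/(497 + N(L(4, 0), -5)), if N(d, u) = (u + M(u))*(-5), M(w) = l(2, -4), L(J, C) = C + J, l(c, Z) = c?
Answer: 1/512 ≈ 0.0019531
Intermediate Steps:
M(w) = 2
N(d, u) = -10 - 5*u (N(d, u) = (u + 2)*(-5) = (2 + u)*(-5) = -10 - 5*u)
1/(497 + N(L(4, 0), -5)) = 1/(497 + (-10 - 5*(-5))) = 1/(497 + (-10 + 25)) = 1/(497 + 15) = 1/512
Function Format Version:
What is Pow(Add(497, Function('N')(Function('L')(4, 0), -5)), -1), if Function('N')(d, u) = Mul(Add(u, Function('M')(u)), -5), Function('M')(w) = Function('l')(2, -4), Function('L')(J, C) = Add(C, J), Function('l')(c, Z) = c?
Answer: Rational(1, 512) ≈ 0.0019531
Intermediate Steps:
Function('M')(w) = 2
Function('N')(d, u) = Add(-10, Mul(-5, u)) (Function('N')(d, u) = Mul(Add(u, 2), -5) = Mul(Add(2, u), -5) = Add(-10, Mul(-5, u)))
Pow(Add(497, Function('N')(Function('L')(4, 0), -5)), -1) = Pow(Add(497, Add(-10, Mul(-5, -5))), -1) = Pow(Add(497, Add(-10, 25)), -1) = Pow(Add(497, 15), -1) = Pow(512, -1) = Rational(1, 512)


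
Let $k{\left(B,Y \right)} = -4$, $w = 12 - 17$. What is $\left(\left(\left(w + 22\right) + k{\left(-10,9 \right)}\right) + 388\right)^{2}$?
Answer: $160801$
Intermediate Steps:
$w = -5$
$\left(\left(\left(w + 22\right) + k{\left(-10,9 \right)}\right) + 388\right)^{2} = \left(\left(\left(-5 + 22\right) - 4\right) + 388\right)^{2} = \left(\left(17 - 4\right) + 388\right)^{2} = \left(13 + 388\right)^{2} = 401^{2} = 160801$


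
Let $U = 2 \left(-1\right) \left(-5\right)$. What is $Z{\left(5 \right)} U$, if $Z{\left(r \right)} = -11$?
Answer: $-110$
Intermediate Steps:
$U = 10$ ($U = \left(-2\right) \left(-5\right) = 10$)
$Z{\left(5 \right)} U = \left(-11\right) 10 = -110$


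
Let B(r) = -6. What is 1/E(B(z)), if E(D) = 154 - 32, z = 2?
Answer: 1/122 ≈ 0.0081967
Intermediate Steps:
E(D) = 122
1/E(B(z)) = 1/122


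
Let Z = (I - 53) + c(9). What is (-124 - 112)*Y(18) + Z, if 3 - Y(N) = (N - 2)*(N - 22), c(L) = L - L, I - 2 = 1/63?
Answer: -999368/63 ≈ -15863.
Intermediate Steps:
I = 127/63 (I = 2 + 1/63 = 127/63 ≈ 2.0159)
c(L) = 0
Z = -3212/63 (Z = (127/63 - 53) + 0 = -3212/63 + 0 = -3212/63 ≈ -50.984)
Y(N) = 3 - (-22 + N)*(-2 + N) (Y(N) = 3 - (N - 2)*(N - 22) = 3 - (-2 + N)*(-22 + N) = 3 - (-22 + N)*(-2 + N))
(-124 - 112)*Y(18) + Z = (-124 - 112)*(-41 - 1*18² + 24*18) - 3212/63 = -236*(-41 - 1*324 + 432) - 3212/63 = -236*(-41 - 324 + 432) - 3212/63 = -236*67 - 3212/63 = -15812 - 3212/63 = -999368/63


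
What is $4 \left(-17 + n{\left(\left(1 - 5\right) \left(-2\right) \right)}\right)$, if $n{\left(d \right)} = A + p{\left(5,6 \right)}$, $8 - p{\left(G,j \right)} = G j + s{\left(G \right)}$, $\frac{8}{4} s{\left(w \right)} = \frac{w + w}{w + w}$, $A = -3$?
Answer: $-170$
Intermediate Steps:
$s{\left(w \right)} = \frac{1}{2}$ ($s{\left(w \right)} = \frac{\left(w + w\right) \frac{1}{w + w}}{2} = \frac{2 w \frac{1}{2 w}}{2} = \frac{1}{2} \cdot 1 = \frac{1}{2}$)
$p{\left(G,j \right)} = \frac{15}{2} - G j$ ($p{\left(G,j \right)} = 8 - \left(G j + \frac{1}{2}\right) = 8 - \left(\frac{1}{2} + G j\right) = \frac{15}{2} - G j$)
$n{\left(d \right)} = - \frac{51}{2}$ ($n{\left(d \right)} = -3 + \left(\frac{15}{2} - 5 \cdot 6\right) = -3 + \left(\frac{15}{2} - 30\right) = -3 - \frac{45}{2} = - \frac{51}{2}$)
$4 \left(-17 + n{\left(\left(1 - 5\right) \left(-2\right) \right)}\right) = 4 \left(-17 - \frac{51}{2}\right) = 4 \left(- \frac{85}{2}\right) = -170$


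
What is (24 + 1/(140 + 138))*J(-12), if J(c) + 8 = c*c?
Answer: 453764/139 ≈ 3264.5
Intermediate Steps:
J(c) = -8 + c² (J(c) = -8 + c*c = -8 + c²)
(24 + 1/(140 + 138))*J(-12) = (24 + 1/(140 + 138))*(-8 + (-12)²) = (24 + 1/278)*(-8 + 144) = (24 + 1/278)*136 = (6673/278)*136 = 453764/139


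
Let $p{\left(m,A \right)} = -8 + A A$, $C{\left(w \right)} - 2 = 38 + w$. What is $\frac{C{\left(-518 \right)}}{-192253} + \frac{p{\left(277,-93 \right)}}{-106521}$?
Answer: $- \frac{1610341135}{20478981813} \approx -0.078634$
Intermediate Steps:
$C{\left(w \right)} = 40 + w$ ($C{\left(w \right)} = 2 + \left(38 + w\right) = 40 + w$)
$p{\left(m,A \right)} = -8 + A^{2}$
$\frac{C{\left(-518 \right)}}{-192253} + \frac{p{\left(277,-93 \right)}}{-106521} = \frac{40 - 518}{-192253} + \frac{-8 + \left(-93\right)^{2}}{-106521} = \left(-478\right) \left(- \frac{1}{192253}\right) + \left(-8 + 8649\right) \left(- \frac{1}{106521}\right) = \frac{478}{192253} + 8641 \left(- \frac{1}{106521}\right) = \frac{478}{192253} - \frac{8641}{106521} = - \frac{1610341135}{20478981813}$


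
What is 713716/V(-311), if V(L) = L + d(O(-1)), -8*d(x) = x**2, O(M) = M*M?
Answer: -300512/131 ≈ -2294.0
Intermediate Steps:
O(M) = M**2
d(x) = -x**2/8
V(L) = -1/8 + L (V(L) = L - ((-1)**2)**2/8 = L - 1/8*1**2 = L - 1/8*1 = L - 1/8 = -1/8 + L)
713716/V(-311) = 713716/(-1/8 - 311) = 713716/(-2489/8) = 713716*(-8/2489) = -300512/131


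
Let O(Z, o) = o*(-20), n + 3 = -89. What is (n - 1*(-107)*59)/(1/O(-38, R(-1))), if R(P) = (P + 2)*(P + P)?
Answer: 248840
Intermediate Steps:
R(P) = 2*P*(2 + P) (R(P) = (2 + P)*(2*P) = 2*P*(2 + P))
n = -92 (n = -3 - 89 = -92)
O(Z, o) = -20*o
(n - 1*(-107)*59)/(1/O(-38, R(-1))) = (-92 - 1*(-107)*59)/(1/(-40*(-1)*(2 - 1))) = (-92 + 107*59)/(1/(-40*(-1))) = (-92 + 6313)/(1/(-20*(-2))) = 6221/(1/40) = 6221*40 = 248840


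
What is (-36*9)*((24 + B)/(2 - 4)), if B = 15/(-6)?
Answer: 3483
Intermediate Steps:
B = -5/2 (B = 15*(-⅙) = -5/2 ≈ -2.5000)
(-36*9)*((24 + B)/(2 - 4)) = (-36*9)*((24 - 5/2)/(2 - 4)) = -6966/(-2) = -6966*(-1)/2 = -324*(-43/4) = 3483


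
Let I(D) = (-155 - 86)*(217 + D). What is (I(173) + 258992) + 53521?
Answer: 218523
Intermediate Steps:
I(D) = -52297 - 241*D (I(D) = -241*(217 + D) = -52297 - 241*D)
(I(173) + 258992) + 53521 = ((-52297 - 241*173) + 258992) + 53521 = ((-52297 - 41693) + 258992) + 53521 = (-93990 + 258992) + 53521 = 165002 + 53521 = 218523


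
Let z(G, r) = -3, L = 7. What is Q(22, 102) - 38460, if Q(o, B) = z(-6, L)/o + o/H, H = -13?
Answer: -11000083/286 ≈ -38462.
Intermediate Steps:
Q(o, B) = -3/o - o/13 (Q(o, B) = -3/o + o/(-13) = -3/o + o*(-1/13) = -3/o - o/13)
Q(22, 102) - 38460 = (-3/22 - 1/13*22) - 38460 = (-3*1/22 - 22/13) - 38460 = (-3/22 - 22/13) - 38460 = -523/286 - 38460 = -11000083/286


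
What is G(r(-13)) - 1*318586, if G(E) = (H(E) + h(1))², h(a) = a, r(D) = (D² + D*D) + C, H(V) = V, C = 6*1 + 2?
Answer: -198177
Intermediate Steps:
C = 8 (C = 6 + 2 = 8)
r(D) = 8 + 2*D² (r(D) = (D² + D*D) + 8 = (D² + D²) + 8 = 2*D² + 8 = 8 + 2*D²)
G(E) = (1 + E)² (G(E) = (E + 1)² = (1 + E)²)
G(r(-13)) - 1*318586 = (1 + (8 + 2*(-13)²))² - 1*318586 = (1 + (8 + 2*169))² - 318586 = (1 + (8 + 338))² - 318586 = (1 + 346)² - 318586 = 347² - 318586 = 120409 - 318586 = -198177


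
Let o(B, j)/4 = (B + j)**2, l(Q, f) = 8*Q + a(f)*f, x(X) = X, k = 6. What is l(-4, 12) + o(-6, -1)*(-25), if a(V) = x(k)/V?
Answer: -4926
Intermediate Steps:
a(V) = 6/V
l(Q, f) = 6 + 8*Q (l(Q, f) = 8*Q + (6/f)*f = 8*Q + 6 = 6 + 8*Q)
o(B, j) = 4*(B + j)**2
l(-4, 12) + o(-6, -1)*(-25) = (6 + 8*(-4)) + (4*(-6 - 1)**2)*(-25) = (6 - 32) + (4*(-7)**2)*(-25) = -26 + (4*49)*(-25) = -26 + 196*(-25) = -26 - 4900 = -4926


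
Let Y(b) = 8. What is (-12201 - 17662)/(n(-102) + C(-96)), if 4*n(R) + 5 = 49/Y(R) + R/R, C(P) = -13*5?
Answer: 955616/2063 ≈ 463.22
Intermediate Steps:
C(P) = -65
n(R) = 17/32 (n(R) = -5/4 + (49/8 + R/R)/4 = -5/4 + (49*(⅛) + 1)/4 = -5/4 + (49/8 + 1)/4 = -5/4 + (¼)*(57/8) = -5/4 + 57/32 = 17/32)
(-12201 - 17662)/(n(-102) + C(-96)) = (-12201 - 17662)/(17/32 - 65) = -29863/(-2063/32) = -29863*(-32/2063) = 955616/2063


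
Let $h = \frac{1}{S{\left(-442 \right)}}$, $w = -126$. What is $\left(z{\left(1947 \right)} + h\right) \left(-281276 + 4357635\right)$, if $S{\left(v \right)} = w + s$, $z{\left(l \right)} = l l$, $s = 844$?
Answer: $\frac{11095037444097817}{718} \approx 1.5453 \cdot 10^{13}$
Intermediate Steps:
$z{\left(l \right)} = l^{2}$
$S{\left(v \right)} = 718$ ($S{\left(v \right)} = -126 + 844 = 718$)
$h = \frac{1}{718} \approx 0.0013928$
$\left(z{\left(1947 \right)} + h\right) \left(-281276 + 4357635\right) = \left(1947^{2} + \frac{1}{718}\right) \left(-281276 + 4357635\right) = \left(3790809 + \frac{1}{718}\right) 4076359 = \frac{2721800863}{718} \cdot 4076359 = \frac{11095037444097817}{718}$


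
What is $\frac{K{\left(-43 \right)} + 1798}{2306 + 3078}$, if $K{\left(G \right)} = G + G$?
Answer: $\frac{214}{673} \approx 0.31798$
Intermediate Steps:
$K{\left(G \right)} = 2 G$
$\frac{K{\left(-43 \right)} + 1798}{2306 + 3078} = \frac{2 \left(-43\right) + 1798}{2306 + 3078} = \frac{-86 + 1798}{5384} = 1712 \cdot \frac{1}{5384} = \frac{214}{673}$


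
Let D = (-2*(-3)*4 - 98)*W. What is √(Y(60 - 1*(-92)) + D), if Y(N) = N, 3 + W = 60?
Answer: I*√4066 ≈ 63.765*I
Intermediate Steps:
W = 57 (W = -3 + 60 = 57)
D = -4218 (D = (-2*(-3)*4 - 98)*57 = (6*4 - 98)*57 = (24 - 98)*57 = -74*57 = -4218)
√(Y(60 - 1*(-92)) + D) = √((60 - 1*(-92)) - 4218) = √((60 + 92) - 4218) = √(152 - 4218) = √(-4066) = I*√4066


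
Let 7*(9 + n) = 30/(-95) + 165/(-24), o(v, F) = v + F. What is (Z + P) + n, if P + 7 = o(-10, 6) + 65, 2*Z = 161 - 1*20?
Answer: 121799/1064 ≈ 114.47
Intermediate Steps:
Z = 141/2 (Z = (161 - 1*20)/2 = (161 - 20)/2 = (½)*141 = 141/2 ≈ 70.500)
o(v, F) = F + v
n = -10669/1064 (n = -9 + (30/(-95) + 165/(-24))/7 = -9 + (30*(-1/95) + 165*(-1/24))/7 = -9 + (-6/19 - 55/8)/7 = -9 + (⅐)*(-1093/152) = -9 - 1093/1064 = -10669/1064 ≈ -10.027)
P = 54 (P = -7 + ((6 - 10) + 65) = -7 + (-4 + 65) = -7 + 61 = 54)
(Z + P) + n = (141/2 + 54) - 10669/1064 = 249/2 - 10669/1064 = 121799/1064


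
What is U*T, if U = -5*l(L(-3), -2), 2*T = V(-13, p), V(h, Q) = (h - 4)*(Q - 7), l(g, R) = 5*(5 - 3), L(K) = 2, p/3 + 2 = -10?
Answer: -18275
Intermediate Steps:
p = -36 (p = -6 + 3*(-10) = -6 - 30 = -36)
l(g, R) = 10 (l(g, R) = 5*2 = 10)
V(h, Q) = (-7 + Q)*(-4 + h) (V(h, Q) = (-4 + h)*(-7 + Q) = (-7 + Q)*(-4 + h))
T = 731/2 (T = (28 - 7*(-13) - 4*(-36) - 36*(-13))/2 = (28 + 91 + 144 + 468)/2 = (½)*731 = 731/2 ≈ 365.50)
U = -50 (U = -5*10 = -50)
U*T = -50*731/2 = -18275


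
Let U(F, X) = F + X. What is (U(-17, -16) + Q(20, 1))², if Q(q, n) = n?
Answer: 1024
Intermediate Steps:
(U(-17, -16) + Q(20, 1))² = ((-17 - 16) + 1)² = (-33 + 1)² = (-32)² = 1024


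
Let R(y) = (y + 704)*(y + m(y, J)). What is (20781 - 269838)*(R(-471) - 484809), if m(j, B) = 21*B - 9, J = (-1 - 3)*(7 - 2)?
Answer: 172972328013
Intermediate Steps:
J = -20 (J = -4*5 = -20)
m(j, B) = -9 + 21*B
R(y) = (-429 + y)*(704 + y) (R(y) = (y + 704)*(y + (-9 + 21*(-20))) = (704 + y)*(y + (-9 - 420)) = (704 + y)*(y - 429) = (704 + y)*(-429 + y) = (-429 + y)*(704 + y))
(20781 - 269838)*(R(-471) - 484809) = (20781 - 269838)*((-302016 + (-471)**2 + 275*(-471)) - 484809) = -249057*((-302016 + 221841 - 129525) - 484809) = -249057*(-209700 - 484809) = -249057*(-694509) = 172972328013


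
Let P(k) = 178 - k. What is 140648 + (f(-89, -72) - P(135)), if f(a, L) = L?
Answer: 140533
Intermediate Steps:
140648 + (f(-89, -72) - P(135)) = 140648 + (-72 - (178 - 1*135)) = 140648 + (-72 - (178 - 135)) = 140648 + (-72 - 1*43) = 140648 + (-72 - 43) = 140648 - 115 = 140533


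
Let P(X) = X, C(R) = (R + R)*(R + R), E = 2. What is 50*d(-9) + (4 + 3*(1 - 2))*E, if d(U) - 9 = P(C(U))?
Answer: 16652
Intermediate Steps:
C(R) = 4*R² (C(R) = (2*R)*(2*R) = 4*R²)
d(U) = 9 + 4*U²
50*d(-9) + (4 + 3*(1 - 2))*E = 50*(9 + 4*(-9)²) + (4 + 3*(1 - 2))*2 = 50*(9 + 4*81) + (4 + 3*(-1))*2 = 50*(9 + 324) + (4 - 3)*2 = 50*333 + 1*2 = 16650 + 2 = 16652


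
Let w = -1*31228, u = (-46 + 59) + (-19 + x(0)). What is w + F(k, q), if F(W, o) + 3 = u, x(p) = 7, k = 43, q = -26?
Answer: -31230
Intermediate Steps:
u = 1 (u = (-46 + 59) + (-19 + 7) = 13 - 12 = 1)
w = -31228
F(W, o) = -2 (F(W, o) = -3 + 1 = -2)
w + F(k, q) = -31228 - 2 = -31230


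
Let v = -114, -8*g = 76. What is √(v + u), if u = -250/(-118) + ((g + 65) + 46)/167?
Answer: I*√43210469442/19706 ≈ 10.549*I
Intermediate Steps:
g = -19/2 (g = -⅛*76 = -19/2 ≈ -9.5000)
u = 53727/19706 (u = -250/(-118) + ((-19/2 + 65) + 46)/167 = -250*(-1/118) + (111/2 + 46)*(1/167) = 125/59 + (203/2)*(1/167) = 125/59 + 203/334 = 53727/19706 ≈ 2.7264)
√(v + u) = √(-114 + 53727/19706) = √(-2192757/19706) = I*√43210469442/19706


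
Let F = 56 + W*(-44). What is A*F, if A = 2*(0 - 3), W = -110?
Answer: -29376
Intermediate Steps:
A = -6 (A = 2*(-3) = -6)
F = 4896 (F = 56 - 110*(-44) = 56 + 4840 = 4896)
A*F = -6*4896 = -29376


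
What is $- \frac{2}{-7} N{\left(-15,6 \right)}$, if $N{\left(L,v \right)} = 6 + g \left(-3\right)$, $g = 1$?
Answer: $\frac{6}{7} \approx 0.85714$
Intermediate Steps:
$N{\left(L,v \right)} = 3$ ($N{\left(L,v \right)} = 6 + 1 \left(-3\right) = 6 - 3 = 3$)
$- \frac{2}{-7} N{\left(-15,6 \right)} = - \frac{2}{-7} \cdot 3 = - 2 \left(- \frac{1}{7}\right) 3 = - \frac{\left(-2\right) 3}{7} = \left(-1\right) \left(- \frac{6}{7}\right) = \frac{6}{7}$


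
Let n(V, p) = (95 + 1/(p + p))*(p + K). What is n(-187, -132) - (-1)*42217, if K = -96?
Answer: 452273/22 ≈ 20558.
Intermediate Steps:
n(V, p) = (-96 + p)*(95 + 1/(2*p)) (n(V, p) = (95 + 1/(p + p))*(p - 96) = (95 + 1/(2*p))*(-96 + p) = (-96 + p)*(95 + 1/(2*p)))
n(-187, -132) - (-1)*42217 = (-18239/2 - 48/(-132) + 95*(-132)) - (-1)*42217 = (-18239/2 - 48*(-1/132) - 12540) - 1*(-42217) = (-18239/2 + 4/11 - 12540) + 42217 = -476501/22 + 42217 = 452273/22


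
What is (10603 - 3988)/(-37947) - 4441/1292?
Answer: -8431867/2334644 ≈ -3.6116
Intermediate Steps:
(10603 - 3988)/(-37947) - 4441/1292 = 6615*(-1/37947) - 4441*1/1292 = -315/1807 - 4441/1292 = -8431867/2334644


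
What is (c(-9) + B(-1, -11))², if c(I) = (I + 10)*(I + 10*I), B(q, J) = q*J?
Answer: 7744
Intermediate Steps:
B(q, J) = J*q
c(I) = 11*I*(10 + I) (c(I) = (10 + I)*(11*I) = 11*I*(10 + I))
(c(-9) + B(-1, -11))² = (11*(-9)*(10 - 9) - 11*(-1))² = (11*(-9)*1 + 11)² = (-99 + 11)² = (-88)² = 7744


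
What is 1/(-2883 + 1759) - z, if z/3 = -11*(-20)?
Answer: -741841/1124 ≈ -660.00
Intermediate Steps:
z = 660 (z = 3*(-11*(-20)) = 3*220 = 660)
1/(-2883 + 1759) - z = 1/(-2883 + 1759) - 1*660 = 1/(-1124) - 660 = -1/1124 - 660 = -741841/1124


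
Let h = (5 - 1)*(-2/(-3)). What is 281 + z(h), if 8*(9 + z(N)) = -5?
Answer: 2171/8 ≈ 271.38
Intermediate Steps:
h = 8/3 (h = 4*(-2*(-⅓)) = 4*(⅔) = 8/3 ≈ 2.6667)
z(N) = -77/8 (z(N) = -9 + (⅛)*(-5) = -9 - 5/8 = -77/8)
281 + z(h) = 281 - 77/8 = 2171/8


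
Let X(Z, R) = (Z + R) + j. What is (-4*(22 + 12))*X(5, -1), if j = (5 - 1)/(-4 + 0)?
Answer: -408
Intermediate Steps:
j = -1 (j = 4/(-4) = 4*(-¼) = -1)
X(Z, R) = -1 + R + Z (X(Z, R) = (Z + R) - 1 = (R + Z) - 1 = -1 + R + Z)
(-4*(22 + 12))*X(5, -1) = (-4*(22 + 12))*(-1 - 1 + 5) = -4*34*3 = -136*3 = -408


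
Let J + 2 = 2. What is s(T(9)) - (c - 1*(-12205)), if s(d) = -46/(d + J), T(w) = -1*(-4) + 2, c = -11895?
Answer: -953/3 ≈ -317.67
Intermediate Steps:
J = 0 (J = -2 + 2 = 0)
T(w) = 6 (T(w) = 4 + 2 = 6)
s(d) = -46/d (s(d) = -46/(d + 0) = -46/d)
s(T(9)) - (c - 1*(-12205)) = -46/6 - (-11895 - 1*(-12205)) = -46*1/6 - (-11895 + 12205) = -23/3 - 1*310 = -23/3 - 310 = -953/3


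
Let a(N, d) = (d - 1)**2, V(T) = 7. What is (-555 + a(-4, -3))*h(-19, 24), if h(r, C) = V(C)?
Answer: -3773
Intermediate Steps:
h(r, C) = 7
a(N, d) = (-1 + d)**2
(-555 + a(-4, -3))*h(-19, 24) = (-555 + (-1 - 3)**2)*7 = (-555 + (-4)**2)*7 = (-555 + 16)*7 = -539*7 = -3773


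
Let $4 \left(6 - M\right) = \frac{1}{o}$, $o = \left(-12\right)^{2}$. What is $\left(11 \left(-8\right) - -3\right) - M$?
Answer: $- \frac{52415}{576} \approx -90.998$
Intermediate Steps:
$o = 144$
$M = \frac{3455}{576}$ ($M = 6 - \frac{1}{4 \cdot 144} = 6 - \frac{1}{576} = \frac{3455}{576} \approx 5.9983$)
$\left(11 \left(-8\right) - -3\right) - M = \left(11 \left(-8\right) - -3\right) - \frac{3455}{576} = \left(-88 + \left(1 + 2\right)\right) - \frac{3455}{576} = \left(-88 + 3\right) - \frac{3455}{576} = -85 - \frac{3455}{576} = - \frac{52415}{576}$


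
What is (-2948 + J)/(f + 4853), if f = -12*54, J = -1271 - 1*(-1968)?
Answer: -2251/4205 ≈ -0.53532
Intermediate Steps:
J = 697 (J = -1271 + 1968 = 697)
f = -648
(-2948 + J)/(f + 4853) = (-2948 + 697)/(-648 + 4853) = -2251/4205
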